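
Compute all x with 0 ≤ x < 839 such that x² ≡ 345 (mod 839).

368, 471

Since 839 ≡ 3 (mod 4), a square root of 345 is 345^((839+1)/4) = 345^210 mod 839.
Repeated squaring: 345^2≡726, 345^4≡184, 345^8≡296, 345^16≡360, 345^32≡394, 345^64≡21, 345^128≡441 (mod 839).
345^210 = 345^(128+64+16+2) ≡ 368 (mod 839).
Check: 368² = 135424 ≡ 345 (mod 839). The two roots are 368 and 471.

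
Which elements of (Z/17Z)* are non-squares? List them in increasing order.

3,5,6,7,10,11,12,14

Square k = 1,…,8 (k and 17−k give the same square):
1²=1, 2²=4, 3²=9, 4²=16, 5²≡8, 6²≡2, 7²≡15, 8²≡13 (mod 17).
The residues are {1, 2, 4, 8, 9, 13, 15, 16}; the non-residues are the remaining 8 nonzero classes.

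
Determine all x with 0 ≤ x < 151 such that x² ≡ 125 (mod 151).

Since 151 ≡ 3 (mod 4), a square root of 125 is 125^((151+1)/4) = 125^38 mod 151.
Repeated squaring: 125^2≡72, 125^4≡50, 125^8≡84, 125^16≡110, 125^32≡20 (mod 151).
125^38 = 125^(32+4+2) ≡ 124 (mod 151).
Check: 124² = 15376 ≡ 125 (mod 151). The two roots are 27 and 124.

27, 124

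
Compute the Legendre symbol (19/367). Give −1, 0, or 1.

Reciprocity: 19 ≡ 3 and 367 ≡ 3 (mod 4), so (19/367) = −(367/19).
Reduce top mod 19: now compute (6/19).
Pull out 2: since 19 ≡ 3 (mod 8), (2/19) = -1.
Reciprocity: 3 ≡ 3 and 19 ≡ 3 (mod 4), so (3/19) = −(19/3).
Reduce top mod 3: now compute (1/3).
Reached (1/3) = 1. Collecting the sign flips along the way, the symbol is -1.

-1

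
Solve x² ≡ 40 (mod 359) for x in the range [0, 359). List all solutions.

Since 359 ≡ 3 (mod 4), a square root of 40 is 40^((359+1)/4) = 40^90 mod 359.
Repeated squaring: 40^2≡164, 40^4≡330, 40^8≡123, 40^16≡51, 40^32≡88, 40^64≡205 (mod 359).
40^90 = 40^(64+16+8+2) ≡ 120 (mod 359).
Check: 120² = 14400 ≡ 40 (mod 359). The two roots are 120 and 239.

120, 239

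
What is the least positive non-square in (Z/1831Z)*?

(2/1831) = +1, so 2 is a residue.
(3/1831) = −1, so 3 is the smallest positive non-residue mod 1831.

3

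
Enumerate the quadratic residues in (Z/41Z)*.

1 2 4 5 8 9 10 16 18 20 21 23 25 31 32 33 36 37 39 40

Square k = 1,…,20 (k and 41−k give the same square):
1²=1, 2²=4, 3²=9, 4²=16, 5²=25, 6²=36, 7²≡8, 8²≡23, 9²≡40, 10²≡18, 11²≡39, 12²≡21, 13²≡5, 14²≡32, 15²≡20, 16²≡10, 17²≡2, 18²≡37, 19²≡33, 20²≡31 (mod 41).
So the quadratic residues mod 41 are {1, 2, 4, 5, 8, 9, 10, 16, 18, 20, 21, 23, 25, 31, 32, 33, 36, 37, 39, 40}.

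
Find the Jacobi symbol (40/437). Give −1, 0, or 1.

Pull out 2^3: since 437 ≡ 5 (mod 8), (2/437) = -1, so (2/437)^3 = -1.
Reciprocity: 5 ≡ 1 and 437 ≡ 1 (mod 4), so (5/437) = +(437/5).
Reduce top mod 5: now compute (2/5).
Pull out 2: since 5 ≡ 5 (mod 8), (2/5) = -1.
Reached (1/5) = 1. Collecting the sign flips along the way, the symbol is +1.

1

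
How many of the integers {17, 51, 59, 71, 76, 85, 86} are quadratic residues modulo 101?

4

(17/101) = +1 → QR.
(51/101) = -1 → non-residue.
(59/101) = -1 → non-residue.
(71/101) = +1 → QR.
(76/101) = +1 → QR.
(85/101) = +1 → QR.
(86/101) = -1 → non-residue.
Total quadratic residues among the 7: 4.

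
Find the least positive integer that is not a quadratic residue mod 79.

3

(2/79) = +1, so 2 is a residue.
(3/79) = −1, so 3 is the smallest positive non-residue mod 79.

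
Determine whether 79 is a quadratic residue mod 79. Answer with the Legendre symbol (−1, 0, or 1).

First reduce: 79 ≡ 0 (mod 79).
Top reduces to 0: gcd > 1, so the symbol is 0.

0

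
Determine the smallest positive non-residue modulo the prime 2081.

(2/2081) = +1, so 2 is a residue.
(3/2081) = −1, so 3 is the smallest positive non-residue mod 2081.

3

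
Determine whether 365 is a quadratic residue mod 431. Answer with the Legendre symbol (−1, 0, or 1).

-1

Euler's criterion: (365/431) ≡ 365^215 (mod 431).
365^2 ≡ 46 (mod 431)
365^4 ≡ 392 (mod 431)
365^8 ≡ 228 (mod 431)
365^16 ≡ 264 (mod 431)
365^32 ≡ 305 (mod 431)
365^64 ≡ 360 (mod 431)
365^128 ≡ 300 (mod 431)
365^215 = 365^(128+64+16+4+2+1) ≡ 430 (mod 431).
Result is 430 ≡ −1, so (365/431) = −1.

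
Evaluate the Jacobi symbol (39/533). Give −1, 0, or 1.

Reciprocity: 39 ≡ 3 and 533 ≡ 1 (mod 4), so (39/533) = +(533/39).
Reduce top mod 39: now compute (26/39).
Pull out 2: since 39 ≡ 7 (mod 8), (2/39) = +1.
Reciprocity: 13 ≡ 1 and 39 ≡ 3 (mod 4), so (13/39) = +(39/13).
Reduce top mod 13: now compute (0/13).
Top reduces to 0: gcd > 1, so the symbol is 0.

0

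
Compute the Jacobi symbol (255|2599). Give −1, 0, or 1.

-1

Reciprocity: 255 ≡ 3 and 2599 ≡ 3 (mod 4), so (255/2599) = −(2599/255).
Reduce top mod 255: now compute (49/255).
Reciprocity: 49 ≡ 1 and 255 ≡ 3 (mod 4), so (49/255) = +(255/49).
Reduce top mod 49: now compute (10/49).
Pull out 2: since 49 ≡ 1 (mod 8), (2/49) = +1.
Reciprocity: 5 ≡ 1 and 49 ≡ 1 (mod 4), so (5/49) = +(49/5).
Reduce top mod 5: now compute (4/5).
Pull out 2^2: since 5 ≡ 5 (mod 8), (2/5) = -1, so (2/5)^2 = +1.
Reached (1/5) = 1. Collecting the sign flips along the way, the symbol is -1.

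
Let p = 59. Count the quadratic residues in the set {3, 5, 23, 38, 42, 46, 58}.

3

(3/59) = +1 → QR.
(5/59) = +1 → QR.
(23/59) = -1 → non-residue.
(38/59) = -1 → non-residue.
(42/59) = -1 → non-residue.
(46/59) = +1 → QR.
(58/59) = -1 → non-residue.
Total quadratic residues among the 7: 3.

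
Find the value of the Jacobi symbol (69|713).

0

Reciprocity: 69 ≡ 1 and 713 ≡ 1 (mod 4), so (69/713) = +(713/69).
Reduce top mod 69: now compute (23/69).
Reciprocity: 23 ≡ 3 and 69 ≡ 1 (mod 4), so (23/69) = +(69/23).
Reduce top mod 23: now compute (0/23).
Top reduces to 0: gcd > 1, so the symbol is 0.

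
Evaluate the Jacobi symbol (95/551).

0

Reciprocity: 95 ≡ 3 and 551 ≡ 3 (mod 4), so (95/551) = −(551/95).
Reduce top mod 95: now compute (76/95).
Pull out 2^2: since 95 ≡ 7 (mod 8), (2/95) = +1, so (2/95)^2 = +1.
Reciprocity: 19 ≡ 3 and 95 ≡ 3 (mod 4), so (19/95) = −(95/19).
Reduce top mod 19: now compute (0/19).
Top reduces to 0: gcd > 1, so the symbol is 0.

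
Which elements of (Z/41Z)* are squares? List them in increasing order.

1,2,4,5,8,9,10,16,18,20,21,23,25,31,32,33,36,37,39,40

Square k = 1,…,20 (k and 41−k give the same square):
1²=1, 2²=4, 3²=9, 4²=16, 5²=25, 6²=36, 7²≡8, 8²≡23, 9²≡40, 10²≡18, 11²≡39, 12²≡21, 13²≡5, 14²≡32, 15²≡20, 16²≡10, 17²≡2, 18²≡37, 19²≡33, 20²≡31 (mod 41).
So the quadratic residues mod 41 are {1, 2, 4, 5, 8, 9, 10, 16, 18, 20, 21, 23, 25, 31, 32, 33, 36, 37, 39, 40}.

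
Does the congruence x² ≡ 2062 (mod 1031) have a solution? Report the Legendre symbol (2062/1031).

First reduce: 2062 ≡ 0 (mod 1031).
Top reduces to 0: gcd > 1, so the symbol is 0.

0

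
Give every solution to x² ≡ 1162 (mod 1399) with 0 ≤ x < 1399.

671, 728

Since 1399 ≡ 3 (mod 4), a square root of 1162 is 1162^((1399+1)/4) = 1162^350 mod 1399.
Repeated squaring: 1162^2≡209, 1162^4≡312, 1162^8≡813, 1162^16≡641, 1162^32≡974, 1162^64≡154, 1162^128≡1332, 1162^256≡292 (mod 1399).
1162^350 = 1162^(256+64+16+8+4+2) ≡ 671 (mod 1399).
Check: 671² = 450241 ≡ 1162 (mod 1399). The two roots are 671 and 728.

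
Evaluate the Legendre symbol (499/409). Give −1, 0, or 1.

1

First reduce: 499 ≡ 90 (mod 409).
Pull out 2: since 409 ≡ 1 (mod 8), (2/409) = +1.
Reciprocity: 45 ≡ 1 and 409 ≡ 1 (mod 4), so (45/409) = +(409/45).
Reduce top mod 45: now compute (4/45).
Pull out 2^2: since 45 ≡ 5 (mod 8), (2/45) = -1, so (2/45)^2 = +1.
Reached (1/45) = 1. Collecting the sign flips along the way, the symbol is +1.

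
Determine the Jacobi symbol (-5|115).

0

First reduce: -5 ≡ 110 (mod 115).
Pull out 2: since 115 ≡ 3 (mod 8), (2/115) = -1.
Reciprocity: 55 ≡ 3 and 115 ≡ 3 (mod 4), so (55/115) = −(115/55).
Reduce top mod 55: now compute (5/55).
Reciprocity: 5 ≡ 1 and 55 ≡ 3 (mod 4), so (5/55) = +(55/5).
Reduce top mod 5: now compute (0/5).
Top reduces to 0: gcd > 1, so the symbol is 0.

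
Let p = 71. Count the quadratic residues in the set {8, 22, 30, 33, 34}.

(8/71) = +1 → QR.
(22/71) = -1 → non-residue.
(30/71) = +1 → QR.
(33/71) = -1 → non-residue.
(34/71) = -1 → non-residue.
Total quadratic residues among the 5: 2.

2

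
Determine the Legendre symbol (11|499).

Reciprocity: 11 ≡ 3 and 499 ≡ 3 (mod 4), so (11/499) = −(499/11).
Reduce top mod 11: now compute (4/11).
Pull out 2^2: since 11 ≡ 3 (mod 8), (2/11) = -1, so (2/11)^2 = +1.
Reached (1/11) = 1. Collecting the sign flips along the way, the symbol is -1.

-1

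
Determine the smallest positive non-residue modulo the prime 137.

3

(2/137) = +1, so 2 is a residue.
(3/137) = −1, so 3 is the smallest positive non-residue mod 137.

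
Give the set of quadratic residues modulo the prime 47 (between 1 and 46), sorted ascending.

1, 2, 3, 4, 6, 7, 8, 9, 12, 14, 16, 17, 18, 21, 24, 25, 27, 28, 32, 34, 36, 37, 42

Square k = 1,…,23 (k and 47−k give the same square):
1²=1, 2²=4, 3²=9, 4²=16, 5²=25, 6²=36, 7²≡2, 8²≡17, 9²≡34, 10²≡6, 11²≡27, 12²≡3, 13²≡28, 14²≡8, 15²≡37, 16²≡21, 17²≡7, 18²≡42, 19²≡32, 20²≡24, 21²≡18, 22²≡14, 23²≡12 (mod 47).
So the quadratic residues mod 47 are {1, 2, 3, 4, 6, 7, 8, 9, 12, 14, 16, 17, 18, 21, 24, 25, 27, 28, 32, 34, 36, 37, 42}.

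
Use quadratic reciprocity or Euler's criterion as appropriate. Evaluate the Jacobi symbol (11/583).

0

Reciprocity: 11 ≡ 3 and 583 ≡ 3 (mod 4), so (11/583) = −(583/11).
Reduce top mod 11: now compute (0/11).
Top reduces to 0: gcd > 1, so the symbol is 0.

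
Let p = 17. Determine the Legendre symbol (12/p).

-1

Euler's criterion: (12/17) ≡ 12^8 (mod 17).
12^2 ≡ 8 (mod 17)
12^4 ≡ 13 (mod 17)
12^8 ≡ 16 (mod 17)
12^8 = 12^(8) ≡ 16 (mod 17).
Result is 16 ≡ −1, so (12/17) = −1.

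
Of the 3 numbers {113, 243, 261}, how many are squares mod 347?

(113/347) = +1 → QR.
(243/347) = +1 → QR.
(261/347) = +1 → QR.
Total quadratic residues among the 3: 3.

3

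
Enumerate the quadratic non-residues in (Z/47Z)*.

Square k = 1,…,23 (k and 47−k give the same square):
1²=1, 2²=4, 3²=9, 4²=16, 5²=25, 6²=36, 7²≡2, 8²≡17, 9²≡34, 10²≡6, 11²≡27, 12²≡3, 13²≡28, 14²≡8, 15²≡37, 16²≡21, 17²≡7, 18²≡42, 19²≡32, 20²≡24, 21²≡18, 22²≡14, 23²≡12 (mod 47).
The residues are {1, 2, 3, 4, 6, 7, 8, 9, 12, 14, 16, 17, 18, 21, 24, 25, 27, 28, 32, 34, 36, 37, 42}; the non-residues are the remaining 23 nonzero classes.

5,10,11,13,15,19,20,22,23,26,29,30,31,33,35,38,39,40,41,43,44,45,46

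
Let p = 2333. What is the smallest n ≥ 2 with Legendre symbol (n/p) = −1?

(2/2333) = −1, so 2 is the smallest positive non-residue mod 2333.

2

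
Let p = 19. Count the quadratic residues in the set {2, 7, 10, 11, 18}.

2

(2/19) = -1 → non-residue.
(7/19) = +1 → QR.
(10/19) = -1 → non-residue.
(11/19) = +1 → QR.
(18/19) = -1 → non-residue.
Total quadratic residues among the 5: 2.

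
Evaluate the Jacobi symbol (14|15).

-1

Pull out 2: since 15 ≡ 7 (mod 8), (2/15) = +1.
Reciprocity: 7 ≡ 3 and 15 ≡ 3 (mod 4), so (7/15) = −(15/7).
Reduce top mod 7: now compute (1/7).
Reached (1/7) = 1. Collecting the sign flips along the way, the symbol is -1.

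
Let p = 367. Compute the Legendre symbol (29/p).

Euler's criterion: (29/367) ≡ 29^183 (mod 367).
29^2 ≡ 107 (mod 367)
29^4 ≡ 72 (mod 367)
29^8 ≡ 46 (mod 367)
29^16 ≡ 281 (mod 367)
29^32 ≡ 56 (mod 367)
29^64 ≡ 200 (mod 367)
29^128 ≡ 364 (mod 367)
29^183 = 29^(128+32+16+4+2+1) ≡ 366 (mod 367).
Result is 366 ≡ −1, so (29/367) = −1.

-1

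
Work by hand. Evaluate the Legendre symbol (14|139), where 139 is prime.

-1

Pull out 2: since 139 ≡ 3 (mod 8), (2/139) = -1.
Reciprocity: 7 ≡ 3 and 139 ≡ 3 (mod 4), so (7/139) = −(139/7).
Reduce top mod 7: now compute (6/7).
Pull out 2: since 7 ≡ 7 (mod 8), (2/7) = +1.
Reciprocity: 3 ≡ 3 and 7 ≡ 3 (mod 4), so (3/7) = −(7/3).
Reduce top mod 3: now compute (1/3).
Reached (1/3) = 1. Collecting the sign flips along the way, the symbol is -1.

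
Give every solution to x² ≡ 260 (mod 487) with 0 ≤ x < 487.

100, 387

Since 487 ≡ 3 (mod 4), a square root of 260 is 260^((487+1)/4) = 260^122 mod 487.
Repeated squaring: 260^2≡394, 260^4≡370, 260^8≡53, 260^16≡374, 260^32≡107, 260^64≡248 (mod 487).
260^122 = 260^(64+32+16+8+2) ≡ 100 (mod 487).
Check: 100² = 10000 ≡ 260 (mod 487). The two roots are 100 and 387.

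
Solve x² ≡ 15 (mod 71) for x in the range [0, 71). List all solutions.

Since 71 ≡ 3 (mod 4), a square root of 15 is 15^((71+1)/4) = 15^18 mod 71.
Repeated squaring: 15^2≡12, 15^4≡2, 15^8≡4, 15^16≡16 (mod 71).
15^18 = 15^(16+2) ≡ 50 (mod 71).
Check: 50² = 2500 ≡ 15 (mod 71). The two roots are 21 and 50.

21, 50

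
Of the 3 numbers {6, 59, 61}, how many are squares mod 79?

0

(6/79) = -1 → non-residue.
(59/79) = -1 → non-residue.
(61/79) = -1 → non-residue.
Total quadratic residues among the 3: 0.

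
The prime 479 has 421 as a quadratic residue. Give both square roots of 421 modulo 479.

Since 479 ≡ 3 (mod 4), a square root of 421 is 421^((479+1)/4) = 421^120 mod 479.
Repeated squaring: 421^2≡11, 421^4≡121, 421^8≡271, 421^16≡154, 421^32≡245, 421^64≡150 (mod 479).
421^120 = 421^(64+32+16+8) ≡ 30 (mod 479).
Check: 30² = 900 ≡ 421 (mod 479). The two roots are 30 and 449.

30, 449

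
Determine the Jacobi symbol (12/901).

Pull out 2^2: since 901 ≡ 5 (mod 8), (2/901) = -1, so (2/901)^2 = +1.
Reciprocity: 3 ≡ 3 and 901 ≡ 1 (mod 4), so (3/901) = +(901/3).
Reduce top mod 3: now compute (1/3).
Reached (1/3) = 1. Collecting the sign flips along the way, the symbol is +1.

1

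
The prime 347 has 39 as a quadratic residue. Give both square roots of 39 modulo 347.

Since 347 ≡ 3 (mod 4), a square root of 39 is 39^((347+1)/4) = 39^87 mod 347.
Repeated squaring: 39^2≡133, 39^4≡339, 39^8≡64, 39^16≡279, 39^32≡113, 39^64≡277 (mod 347).
39^87 = 39^(64+16+4+2+1) ≡ 115 (mod 347).
Check: 115² = 13225 ≡ 39 (mod 347). The two roots are 115 and 232.

115, 232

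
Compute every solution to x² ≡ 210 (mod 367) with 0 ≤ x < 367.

Since 367 ≡ 3 (mod 4), a square root of 210 is 210^((367+1)/4) = 210^92 mod 367.
Repeated squaring: 210^2≡60, 210^4≡297, 210^8≡129, 210^16≡126, 210^32≡95, 210^64≡217 (mod 367).
210^92 = 210^(64+16+8+4) ≡ 256 (mod 367).
Check: 256² = 65536 ≡ 210 (mod 367). The two roots are 111 and 256.

111, 256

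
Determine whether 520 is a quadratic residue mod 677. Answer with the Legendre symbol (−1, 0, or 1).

1

Euler's criterion: (520/677) ≡ 520^338 (mod 677).
520^2 ≡ 277 (mod 677)
520^4 ≡ 228 (mod 677)
520^8 ≡ 532 (mod 677)
520^16 ≡ 38 (mod 677)
520^32 ≡ 90 (mod 677)
520^64 ≡ 653 (mod 677)
520^128 ≡ 576 (mod 677)
520^256 ≡ 46 (mod 677)
520^338 = 520^(256+64+16+2) ≡ 1 (mod 677).
Result is 1, so (520/677) = 1.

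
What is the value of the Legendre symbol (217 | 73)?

First reduce: 217 ≡ 71 (mod 73).
Reciprocity: 71 ≡ 3 and 73 ≡ 1 (mod 4), so (71/73) = +(73/71).
Reduce top mod 71: now compute (2/71).
Pull out 2: since 71 ≡ 7 (mod 8), (2/71) = +1.
Reached (1/71) = 1. Collecting the sign flips along the way, the symbol is +1.

1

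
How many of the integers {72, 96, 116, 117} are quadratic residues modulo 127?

2

(72/127) = +1 → QR.
(96/127) = -1 → non-residue.
(116/127) = -1 → non-residue.
(117/127) = +1 → QR.
Total quadratic residues among the 4: 2.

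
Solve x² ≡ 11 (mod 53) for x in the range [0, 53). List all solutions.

8, 45

53 ≡ 1 (mod 4), so we find a root by search.
Trying successive values, 8² = 64 ≡ 11 (mod 53). The other root is 53 − 8 = 45.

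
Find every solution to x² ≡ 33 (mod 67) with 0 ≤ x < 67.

Since 67 ≡ 3 (mod 4), a square root of 33 is 33^((67+1)/4) = 33^17 mod 67.
Repeated squaring: 33^2≡17, 33^4≡21, 33^8≡39, 33^16≡47 (mod 67).
33^17 = 33^(16+1) ≡ 10 (mod 67).
Check: 10² = 100 ≡ 33 (mod 67). The two roots are 10 and 57.

10, 57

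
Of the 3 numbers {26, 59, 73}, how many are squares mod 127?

2

(26/127) = +1 → QR.
(59/127) = -1 → non-residue.
(73/127) = +1 → QR.
Total quadratic residues among the 3: 2.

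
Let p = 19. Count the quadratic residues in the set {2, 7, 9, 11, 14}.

(2/19) = -1 → non-residue.
(7/19) = +1 → QR.
(9/19) = +1 → QR.
(11/19) = +1 → QR.
(14/19) = -1 → non-residue.
Total quadratic residues among the 5: 3.

3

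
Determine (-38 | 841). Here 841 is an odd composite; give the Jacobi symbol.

First reduce: -38 ≡ 803 (mod 841).
Reciprocity: 803 ≡ 3 and 841 ≡ 1 (mod 4), so (803/841) = +(841/803).
Reduce top mod 803: now compute (38/803).
Pull out 2: since 803 ≡ 3 (mod 8), (2/803) = -1.
Reciprocity: 19 ≡ 3 and 803 ≡ 3 (mod 4), so (19/803) = −(803/19).
Reduce top mod 19: now compute (5/19).
Reciprocity: 5 ≡ 1 and 19 ≡ 3 (mod 4), so (5/19) = +(19/5).
Reduce top mod 5: now compute (4/5).
Pull out 2^2: since 5 ≡ 5 (mod 8), (2/5) = -1, so (2/5)^2 = +1.
Reached (1/5) = 1. Collecting the sign flips along the way, the symbol is +1.

1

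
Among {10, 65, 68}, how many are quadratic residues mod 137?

2

(10/137) = -1 → non-residue.
(65/137) = +1 → QR.
(68/137) = +1 → QR.
Total quadratic residues among the 3: 2.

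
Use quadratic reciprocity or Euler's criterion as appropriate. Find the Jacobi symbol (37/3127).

Reciprocity: 37 ≡ 1 and 3127 ≡ 3 (mod 4), so (37/3127) = +(3127/37).
Reduce top mod 37: now compute (19/37).
Reciprocity: 19 ≡ 3 and 37 ≡ 1 (mod 4), so (19/37) = +(37/19).
Reduce top mod 19: now compute (18/19).
Pull out 2: since 19 ≡ 3 (mod 8), (2/19) = -1.
Reciprocity: 9 ≡ 1 and 19 ≡ 3 (mod 4), so (9/19) = +(19/9).
Reduce top mod 9: now compute (1/9).
Reached (1/9) = 1. Collecting the sign flips along the way, the symbol is -1.

-1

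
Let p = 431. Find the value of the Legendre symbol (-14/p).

First reduce: -14 ≡ 417 (mod 431).
Reciprocity: 417 ≡ 1 and 431 ≡ 3 (mod 4), so (417/431) = +(431/417).
Reduce top mod 417: now compute (14/417).
Pull out 2: since 417 ≡ 1 (mod 8), (2/417) = +1.
Reciprocity: 7 ≡ 3 and 417 ≡ 1 (mod 4), so (7/417) = +(417/7).
Reduce top mod 7: now compute (4/7).
Pull out 2^2: since 7 ≡ 7 (mod 8), (2/7) = +1, so (2/7)^2 = +1.
Reached (1/7) = 1. Collecting the sign flips along the way, the symbol is +1.

1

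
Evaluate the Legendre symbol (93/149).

-1

Euler's criterion: (93/149) ≡ 93^74 (mod 149).
93^2 ≡ 7 (mod 149)
93^4 ≡ 49 (mod 149)
93^8 ≡ 17 (mod 149)
93^16 ≡ 140 (mod 149)
93^32 ≡ 81 (mod 149)
93^64 ≡ 5 (mod 149)
93^74 = 93^(64+8+2) ≡ 148 (mod 149).
Result is 148 ≡ −1, so (93/149) = −1.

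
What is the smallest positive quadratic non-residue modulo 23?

5

(2/23) = +1, so 2 is a residue.
(3/23) = +1, so 3 is a residue.
(4/23) = +1, so 4 is a residue.
(5/23) = −1, so 5 is the smallest positive non-residue mod 23.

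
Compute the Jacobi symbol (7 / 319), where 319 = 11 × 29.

-1

Reciprocity: 7 ≡ 3 and 319 ≡ 3 (mod 4), so (7/319) = −(319/7).
Reduce top mod 7: now compute (4/7).
Pull out 2^2: since 7 ≡ 7 (mod 8), (2/7) = +1, so (2/7)^2 = +1.
Reached (1/7) = 1. Collecting the sign flips along the way, the symbol is -1.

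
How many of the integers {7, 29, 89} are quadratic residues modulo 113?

1

(7/113) = +1 → QR.
(29/113) = -1 → non-residue.
(89/113) = -1 → non-residue.
Total quadratic residues among the 3: 1.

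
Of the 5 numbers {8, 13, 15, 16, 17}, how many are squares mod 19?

(8/19) = -1 → non-residue.
(13/19) = -1 → non-residue.
(15/19) = -1 → non-residue.
(16/19) = +1 → QR.
(17/19) = +1 → QR.
Total quadratic residues among the 5: 2.

2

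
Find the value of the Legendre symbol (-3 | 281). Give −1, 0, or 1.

Euler's criterion: (-3/281) ≡ 278^140 (mod 281).
278^2 ≡ 9 (mod 281)
278^4 ≡ 81 (mod 281)
278^8 ≡ 98 (mod 281)
278^16 ≡ 50 (mod 281)
278^32 ≡ 252 (mod 281)
278^64 ≡ 279 (mod 281)
278^128 ≡ 4 (mod 281)
278^140 = 278^(128+8+4) ≡ 280 (mod 281).
Result is 280 ≡ −1, so (-3/281) = −1.

-1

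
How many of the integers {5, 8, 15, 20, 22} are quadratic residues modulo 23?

(5/23) = -1 → non-residue.
(8/23) = +1 → QR.
(15/23) = -1 → non-residue.
(20/23) = -1 → non-residue.
(22/23) = -1 → non-residue.
Total quadratic residues among the 5: 1.

1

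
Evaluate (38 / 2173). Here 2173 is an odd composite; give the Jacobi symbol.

Pull out 2: since 2173 ≡ 5 (mod 8), (2/2173) = -1.
Reciprocity: 19 ≡ 3 and 2173 ≡ 1 (mod 4), so (19/2173) = +(2173/19).
Reduce top mod 19: now compute (7/19).
Reciprocity: 7 ≡ 3 and 19 ≡ 3 (mod 4), so (7/19) = −(19/7).
Reduce top mod 7: now compute (5/7).
Reciprocity: 5 ≡ 1 and 7 ≡ 3 (mod 4), so (5/7) = +(7/5).
Reduce top mod 5: now compute (2/5).
Pull out 2: since 5 ≡ 5 (mod 8), (2/5) = -1.
Reached (1/5) = 1. Collecting the sign flips along the way, the symbol is -1.

-1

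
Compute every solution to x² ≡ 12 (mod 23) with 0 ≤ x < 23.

Since 23 ≡ 3 (mod 4), a square root of 12 is 12^((23+1)/4) = 12^6 mod 23.
Repeated squaring: 12^2≡6, 12^4≡13 (mod 23).
12^6 = 12^(4+2) ≡ 9 (mod 23).
Check: 9² = 81 ≡ 12 (mod 23). The two roots are 9 and 14.

9, 14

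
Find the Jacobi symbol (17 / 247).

1

Reciprocity: 17 ≡ 1 and 247 ≡ 3 (mod 4), so (17/247) = +(247/17).
Reduce top mod 17: now compute (9/17).
Reciprocity: 9 ≡ 1 and 17 ≡ 1 (mod 4), so (9/17) = +(17/9).
Reduce top mod 9: now compute (8/9).
Pull out 2^3: since 9 ≡ 1 (mod 8), (2/9) = +1, so (2/9)^3 = +1.
Reached (1/9) = 1. Collecting the sign flips along the way, the symbol is +1.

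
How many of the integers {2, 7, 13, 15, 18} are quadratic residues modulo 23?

(2/23) = +1 → QR.
(7/23) = -1 → non-residue.
(13/23) = +1 → QR.
(15/23) = -1 → non-residue.
(18/23) = +1 → QR.
Total quadratic residues among the 5: 3.

3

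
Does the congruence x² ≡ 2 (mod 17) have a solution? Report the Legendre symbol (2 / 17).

Pull out 2: since 17 ≡ 1 (mod 8), (2/17) = +1.
Reached (1/17) = 1. Collecting the sign flips along the way, the symbol is +1.

1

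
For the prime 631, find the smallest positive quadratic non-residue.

3

(2/631) = +1, so 2 is a residue.
(3/631) = −1, so 3 is the smallest positive non-residue mod 631.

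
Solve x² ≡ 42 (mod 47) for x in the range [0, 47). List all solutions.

18, 29

Since 47 ≡ 3 (mod 4), a square root of 42 is 42^((47+1)/4) = 42^12 mod 47.
Repeated squaring: 42^2≡25, 42^4≡14, 42^8≡8 (mod 47).
42^12 = 42^(8+4) ≡ 18 (mod 47).
Check: 18² = 324 ≡ 42 (mod 47). The two roots are 18 and 29.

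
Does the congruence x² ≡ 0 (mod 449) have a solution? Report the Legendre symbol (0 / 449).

0

Top reduces to 0: gcd > 1, so the symbol is 0.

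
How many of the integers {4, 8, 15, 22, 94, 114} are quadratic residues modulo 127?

5

(4/127) = +1 → QR.
(8/127) = +1 → QR.
(15/127) = +1 → QR.
(22/127) = +1 → QR.
(94/127) = +1 → QR.
(114/127) = -1 → non-residue.
Total quadratic residues among the 6: 5.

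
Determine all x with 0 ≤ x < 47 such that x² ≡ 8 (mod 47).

14, 33

Since 47 ≡ 3 (mod 4), a square root of 8 is 8^((47+1)/4) = 8^12 mod 47.
Repeated squaring: 8^2≡17, 8^4≡7, 8^8≡2 (mod 47).
8^12 = 8^(8+4) ≡ 14 (mod 47).
Check: 14² = 196 ≡ 8 (mod 47). The two roots are 14 and 33.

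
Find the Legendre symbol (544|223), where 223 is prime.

1

First reduce: 544 ≡ 98 (mod 223).
Pull out 2: since 223 ≡ 7 (mod 8), (2/223) = +1.
Reciprocity: 49 ≡ 1 and 223 ≡ 3 (mod 4), so (49/223) = +(223/49).
Reduce top mod 49: now compute (27/49).
Reciprocity: 27 ≡ 3 and 49 ≡ 1 (mod 4), so (27/49) = +(49/27).
Reduce top mod 27: now compute (22/27).
Pull out 2: since 27 ≡ 3 (mod 8), (2/27) = -1.
Reciprocity: 11 ≡ 3 and 27 ≡ 3 (mod 4), so (11/27) = −(27/11).
Reduce top mod 11: now compute (5/11).
Reciprocity: 5 ≡ 1 and 11 ≡ 3 (mod 4), so (5/11) = +(11/5).
Reduce top mod 5: now compute (1/5).
Reached (1/5) = 1. Collecting the sign flips along the way, the symbol is +1.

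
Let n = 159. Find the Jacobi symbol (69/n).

Reciprocity: 69 ≡ 1 and 159 ≡ 3 (mod 4), so (69/159) = +(159/69).
Reduce top mod 69: now compute (21/69).
Reciprocity: 21 ≡ 1 and 69 ≡ 1 (mod 4), so (21/69) = +(69/21).
Reduce top mod 21: now compute (6/21).
Pull out 2: since 21 ≡ 5 (mod 8), (2/21) = -1.
Reciprocity: 3 ≡ 3 and 21 ≡ 1 (mod 4), so (3/21) = +(21/3).
Reduce top mod 3: now compute (0/3).
Top reduces to 0: gcd > 1, so the symbol is 0.

0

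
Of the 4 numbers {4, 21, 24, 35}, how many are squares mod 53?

2

(4/53) = +1 → QR.
(21/53) = -1 → non-residue.
(24/53) = +1 → QR.
(35/53) = -1 → non-residue.
Total quadratic residues among the 4: 2.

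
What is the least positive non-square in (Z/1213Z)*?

2

(2/1213) = −1, so 2 is the smallest positive non-residue mod 1213.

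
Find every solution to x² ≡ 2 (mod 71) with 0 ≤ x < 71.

Since 71 ≡ 3 (mod 4), a square root of 2 is 2^((71+1)/4) = 2^18 mod 71.
Repeated squaring: 2^2≡4, 2^4≡16, 2^8≡43, 2^16≡3 (mod 71).
2^18 = 2^(16+2) ≡ 12 (mod 71).
Check: 12² = 144 ≡ 2 (mod 71). The two roots are 12 and 59.

12, 59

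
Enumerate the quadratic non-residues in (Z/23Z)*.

Square k = 1,…,11 (k and 23−k give the same square):
1²=1, 2²=4, 3²=9, 4²=16, 5²≡2, 6²≡13, 7²≡3, 8²≡18, 9²≡12, 10²≡8, 11²≡6 (mod 23).
The residues are {1, 2, 3, 4, 6, 8, 9, 12, 13, 16, 18}; the non-residues are the remaining 11 nonzero classes.

5, 7, 10, 11, 14, 15, 17, 19, 20, 21, 22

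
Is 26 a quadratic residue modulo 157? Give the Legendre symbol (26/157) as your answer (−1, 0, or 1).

Euler's criterion: (26/157) ≡ 26^78 (mod 157).
26^2 ≡ 48 (mod 157)
26^4 ≡ 106 (mod 157)
26^8 ≡ 89 (mod 157)
26^16 ≡ 71 (mod 157)
26^32 ≡ 17 (mod 157)
26^64 ≡ 132 (mod 157)
26^78 = 26^(64+8+4+2) ≡ 156 (mod 157).
Result is 156 ≡ −1, so (26/157) = −1.

-1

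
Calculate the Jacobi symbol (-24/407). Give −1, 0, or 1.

First reduce: -24 ≡ 383 (mod 407).
Reciprocity: 383 ≡ 3 and 407 ≡ 3 (mod 4), so (383/407) = −(407/383).
Reduce top mod 383: now compute (24/383).
Pull out 2^3: since 383 ≡ 7 (mod 8), (2/383) = +1, so (2/383)^3 = +1.
Reciprocity: 3 ≡ 3 and 383 ≡ 3 (mod 4), so (3/383) = −(383/3).
Reduce top mod 3: now compute (2/3).
Pull out 2: since 3 ≡ 3 (mod 8), (2/3) = -1.
Reached (1/3) = 1. Collecting the sign flips along the way, the symbol is -1.

-1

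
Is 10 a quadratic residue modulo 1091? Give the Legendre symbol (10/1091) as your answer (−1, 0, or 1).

-1

Pull out 2: since 1091 ≡ 3 (mod 8), (2/1091) = -1.
Reciprocity: 5 ≡ 1 and 1091 ≡ 3 (mod 4), so (5/1091) = +(1091/5).
Reduce top mod 5: now compute (1/5).
Reached (1/5) = 1. Collecting the sign flips along the way, the symbol is -1.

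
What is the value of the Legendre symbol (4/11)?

1

Pull out 2^2: since 11 ≡ 3 (mod 8), (2/11) = -1, so (2/11)^2 = +1.
Reached (1/11) = 1. Collecting the sign flips along the way, the symbol is +1.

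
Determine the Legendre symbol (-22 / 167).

-1

Euler's criterion: (-22/167) ≡ 145^83 (mod 167).
145^2 ≡ 150 (mod 167)
145^4 ≡ 122 (mod 167)
145^8 ≡ 21 (mod 167)
145^16 ≡ 107 (mod 167)
145^32 ≡ 93 (mod 167)
145^64 ≡ 132 (mod 167)
145^83 = 145^(64+16+2+1) ≡ 166 (mod 167).
Result is 166 ≡ −1, so (-22/167) = −1.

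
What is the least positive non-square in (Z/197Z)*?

2

(2/197) = −1, so 2 is the smallest positive non-residue mod 197.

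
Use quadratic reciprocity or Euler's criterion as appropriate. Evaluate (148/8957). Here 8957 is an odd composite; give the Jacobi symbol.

1

Pull out 2^2: since 8957 ≡ 5 (mod 8), (2/8957) = -1, so (2/8957)^2 = +1.
Reciprocity: 37 ≡ 1 and 8957 ≡ 1 (mod 4), so (37/8957) = +(8957/37).
Reduce top mod 37: now compute (3/37).
Reciprocity: 3 ≡ 3 and 37 ≡ 1 (mod 4), so (3/37) = +(37/3).
Reduce top mod 3: now compute (1/3).
Reached (1/3) = 1. Collecting the sign flips along the way, the symbol is +1.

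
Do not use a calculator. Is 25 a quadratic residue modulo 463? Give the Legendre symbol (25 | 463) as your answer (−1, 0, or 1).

1

Euler's criterion: (25/463) ≡ 25^231 (mod 463).
25^2 ≡ 162 (mod 463)
25^4 ≡ 316 (mod 463)
25^8 ≡ 311 (mod 463)
25^16 ≡ 417 (mod 463)
25^32 ≡ 264 (mod 463)
25^64 ≡ 246 (mod 463)
25^128 ≡ 326 (mod 463)
25^231 = 25^(128+64+32+4+2+1) ≡ 1 (mod 463).
Result is 1, so (25/463) = 1.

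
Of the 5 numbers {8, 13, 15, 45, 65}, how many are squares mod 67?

2

(8/67) = -1 → non-residue.
(13/67) = -1 → non-residue.
(15/67) = +1 → QR.
(45/67) = -1 → non-residue.
(65/67) = +1 → QR.
Total quadratic residues among the 5: 2.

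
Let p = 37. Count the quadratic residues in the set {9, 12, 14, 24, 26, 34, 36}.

5

(9/37) = +1 → QR.
(12/37) = +1 → QR.
(14/37) = -1 → non-residue.
(24/37) = -1 → non-residue.
(26/37) = +1 → QR.
(34/37) = +1 → QR.
(36/37) = +1 → QR.
Total quadratic residues among the 7: 5.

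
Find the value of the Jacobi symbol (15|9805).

0

Reciprocity: 15 ≡ 3 and 9805 ≡ 1 (mod 4), so (15/9805) = +(9805/15).
Reduce top mod 15: now compute (10/15).
Pull out 2: since 15 ≡ 7 (mod 8), (2/15) = +1.
Reciprocity: 5 ≡ 1 and 15 ≡ 3 (mod 4), so (5/15) = +(15/5).
Reduce top mod 5: now compute (0/5).
Top reduces to 0: gcd > 1, so the symbol is 0.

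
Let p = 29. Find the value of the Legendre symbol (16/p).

1

Pull out 2^4: since 29 ≡ 5 (mod 8), (2/29) = -1, so (2/29)^4 = +1.
Reached (1/29) = 1. Collecting the sign flips along the way, the symbol is +1.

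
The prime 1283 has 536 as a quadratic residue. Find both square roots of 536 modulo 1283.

502, 781

Since 1283 ≡ 3 (mod 4), a square root of 536 is 536^((1283+1)/4) = 536^321 mod 1283.
Repeated squaring: 536^2≡1187, 536^4≡235, 536^8≡56, 536^16≡570, 536^32≡301, 536^64≡791, 536^128≡860, 536^256≡592 (mod 1283).
536^321 = 536^(256+64+1) ≡ 502 (mod 1283).
Check: 502² = 252004 ≡ 536 (mod 1283). The two roots are 502 and 781.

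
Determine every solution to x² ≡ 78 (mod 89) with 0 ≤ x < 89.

16, 73

89 ≡ 1 (mod 4), so we find a root by search.
Trying successive values, 16² = 256 ≡ 78 (mod 89). The other root is 89 − 16 = 73.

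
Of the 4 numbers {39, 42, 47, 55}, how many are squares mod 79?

2

(39/79) = -1 → non-residue.
(42/79) = +1 → QR.
(47/79) = -1 → non-residue.
(55/79) = +1 → QR.
Total quadratic residues among the 4: 2.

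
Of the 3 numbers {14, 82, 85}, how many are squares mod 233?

(14/233) = +1 → QR.
(82/233) = -1 → non-residue.
(85/233) = +1 → QR.
Total quadratic residues among the 3: 2.

2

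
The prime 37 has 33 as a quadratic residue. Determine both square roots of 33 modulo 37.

37 ≡ 1 (mod 4), so we find a root by search.
Trying successive values, 12² = 144 ≡ 33 (mod 37). The other root is 37 − 12 = 25.

12, 25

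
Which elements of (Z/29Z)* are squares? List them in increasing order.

1 4 5 6 7 9 13 16 20 22 23 24 25 28

Square k = 1,…,14 (k and 29−k give the same square):
1²=1, 2²=4, 3²=9, 4²=16, 5²=25, 6²≡7, 7²≡20, 8²≡6, 9²≡23, 10²≡13, 11²≡5, 12²≡28, 13²≡24, 14²≡22 (mod 29).
So the quadratic residues mod 29 are {1, 4, 5, 6, 7, 9, 13, 16, 20, 22, 23, 24, 25, 28}.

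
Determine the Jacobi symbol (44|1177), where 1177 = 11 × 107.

0

Pull out 2^2: since 1177 ≡ 1 (mod 8), (2/1177) = +1, so (2/1177)^2 = +1.
Reciprocity: 11 ≡ 3 and 1177 ≡ 1 (mod 4), so (11/1177) = +(1177/11).
Reduce top mod 11: now compute (0/11).
Top reduces to 0: gcd > 1, so the symbol is 0.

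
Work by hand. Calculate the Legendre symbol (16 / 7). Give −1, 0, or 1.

1

First reduce: 16 ≡ 2 (mod 7).
Pull out 2: since 7 ≡ 7 (mod 8), (2/7) = +1.
Reached (1/7) = 1. Collecting the sign flips along the way, the symbol is +1.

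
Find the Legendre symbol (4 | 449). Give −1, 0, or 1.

1

Pull out 2^2: since 449 ≡ 1 (mod 8), (2/449) = +1, so (2/449)^2 = +1.
Reached (1/449) = 1. Collecting the sign flips along the way, the symbol is +1.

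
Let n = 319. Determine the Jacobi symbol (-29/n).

First reduce: -29 ≡ 290 (mod 319).
Pull out 2: since 319 ≡ 7 (mod 8), (2/319) = +1.
Reciprocity: 145 ≡ 1 and 319 ≡ 3 (mod 4), so (145/319) = +(319/145).
Reduce top mod 145: now compute (29/145).
Reciprocity: 29 ≡ 1 and 145 ≡ 1 (mod 4), so (29/145) = +(145/29).
Reduce top mod 29: now compute (0/29).
Top reduces to 0: gcd > 1, so the symbol is 0.

0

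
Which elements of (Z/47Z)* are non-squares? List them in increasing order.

Square k = 1,…,23 (k and 47−k give the same square):
1²=1, 2²=4, 3²=9, 4²=16, 5²=25, 6²=36, 7²≡2, 8²≡17, 9²≡34, 10²≡6, 11²≡27, 12²≡3, 13²≡28, 14²≡8, 15²≡37, 16²≡21, 17²≡7, 18²≡42, 19²≡32, 20²≡24, 21²≡18, 22²≡14, 23²≡12 (mod 47).
The residues are {1, 2, 3, 4, 6, 7, 8, 9, 12, 14, 16, 17, 18, 21, 24, 25, 27, 28, 32, 34, 36, 37, 42}; the non-residues are the remaining 23 nonzero classes.

5 10 11 13 15 19 20 22 23 26 29 30 31 33 35 38 39 40 41 43 44 45 46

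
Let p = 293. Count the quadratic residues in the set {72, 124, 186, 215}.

(72/293) = -1 → non-residue.
(124/293) = +1 → QR.
(186/293) = +1 → QR.
(215/293) = -1 → non-residue.
Total quadratic residues among the 4: 2.

2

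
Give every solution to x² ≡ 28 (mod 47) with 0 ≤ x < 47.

Since 47 ≡ 3 (mod 4), a square root of 28 is 28^((47+1)/4) = 28^12 mod 47.
Repeated squaring: 28^2≡32, 28^4≡37, 28^8≡6 (mod 47).
28^12 = 28^(8+4) ≡ 34 (mod 47).
Check: 34² = 1156 ≡ 28 (mod 47). The two roots are 13 and 34.

13, 34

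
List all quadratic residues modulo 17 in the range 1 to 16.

Square k = 1,…,8 (k and 17−k give the same square):
1²=1, 2²=4, 3²=9, 4²=16, 5²≡8, 6²≡2, 7²≡15, 8²≡13 (mod 17).
So the quadratic residues mod 17 are {1, 2, 4, 8, 9, 13, 15, 16}.

1,2,4,8,9,13,15,16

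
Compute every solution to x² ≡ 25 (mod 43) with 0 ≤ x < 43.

Since 43 ≡ 3 (mod 4), a square root of 25 is 25^((43+1)/4) = 25^11 mod 43.
Repeated squaring: 25^2≡23, 25^4≡13, 25^8≡40 (mod 43).
25^11 = 25^(8+2+1) ≡ 38 (mod 43).
Check: 38² = 1444 ≡ 25 (mod 43). The two roots are 5 and 38.

5, 38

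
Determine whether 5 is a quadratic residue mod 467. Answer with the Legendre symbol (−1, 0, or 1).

-1

Euler's criterion: (5/467) ≡ 5^233 (mod 467).
5^2 ≡ 25 (mod 467)
5^4 ≡ 158 (mod 467)
5^8 ≡ 213 (mod 467)
5^16 ≡ 70 (mod 467)
5^32 ≡ 230 (mod 467)
5^64 ≡ 129 (mod 467)
5^128 ≡ 296 (mod 467)
5^233 = 5^(128+64+32+8+1) ≡ 466 (mod 467).
Result is 466 ≡ −1, so (5/467) = −1.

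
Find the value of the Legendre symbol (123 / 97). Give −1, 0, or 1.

-1

Euler's criterion: (123/97) ≡ 26^48 (mod 97).
26^2 ≡ 94 (mod 97)
26^4 ≡ 9 (mod 97)
26^8 ≡ 81 (mod 97)
26^16 ≡ 62 (mod 97)
26^32 ≡ 61 (mod 97)
26^48 = 26^(32+16) ≡ 96 (mod 97).
Result is 96 ≡ −1, so (123/97) = −1.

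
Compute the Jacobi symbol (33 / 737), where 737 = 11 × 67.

0

Reciprocity: 33 ≡ 1 and 737 ≡ 1 (mod 4), so (33/737) = +(737/33).
Reduce top mod 33: now compute (11/33).
Reciprocity: 11 ≡ 3 and 33 ≡ 1 (mod 4), so (11/33) = +(33/11).
Reduce top mod 11: now compute (0/11).
Top reduces to 0: gcd > 1, so the symbol is 0.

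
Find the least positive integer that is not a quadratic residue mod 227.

(2/227) = −1, so 2 is the smallest positive non-residue mod 227.

2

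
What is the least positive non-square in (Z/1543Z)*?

3

(2/1543) = +1, so 2 is a residue.
(3/1543) = −1, so 3 is the smallest positive non-residue mod 1543.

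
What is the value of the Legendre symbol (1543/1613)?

Reciprocity: 1543 ≡ 3 and 1613 ≡ 1 (mod 4), so (1543/1613) = +(1613/1543).
Reduce top mod 1543: now compute (70/1543).
Pull out 2: since 1543 ≡ 7 (mod 8), (2/1543) = +1.
Reciprocity: 35 ≡ 3 and 1543 ≡ 3 (mod 4), so (35/1543) = −(1543/35).
Reduce top mod 35: now compute (3/35).
Reciprocity: 3 ≡ 3 and 35 ≡ 3 (mod 4), so (3/35) = −(35/3).
Reduce top mod 3: now compute (2/3).
Pull out 2: since 3 ≡ 3 (mod 8), (2/3) = -1.
Reached (1/3) = 1. Collecting the sign flips along the way, the symbol is -1.

-1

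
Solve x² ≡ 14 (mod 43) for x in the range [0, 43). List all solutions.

Since 43 ≡ 3 (mod 4), a square root of 14 is 14^((43+1)/4) = 14^11 mod 43.
Repeated squaring: 14^2≡24, 14^4≡17, 14^8≡31 (mod 43).
14^11 = 14^(8+2+1) ≡ 10 (mod 43).
Check: 10² = 100 ≡ 14 (mod 43). The two roots are 10 and 33.

10, 33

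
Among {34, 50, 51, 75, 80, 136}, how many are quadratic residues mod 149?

(34/149) = -1 → non-residue.
(50/149) = -1 → non-residue.
(51/149) = -1 → non-residue.
(75/149) = -1 → non-residue.
(80/149) = +1 → QR.
(136/149) = -1 → non-residue.
Total quadratic residues among the 6: 1.

1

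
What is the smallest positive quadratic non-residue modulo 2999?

17

(2/2999) = +1, so 2 is a residue.
(3/2999) = +1, so 3 is a residue.
(4/2999) = +1, so 4 is a residue.
(5/2999) = +1, so 5 is a residue.
(6/2999) = +1, so 6 is a residue.
(7/2999) = +1, so 7 is a residue.
(8/2999) = +1, so 8 is a residue.
(9/2999) = +1, so 9 is a residue.
(10/2999) = +1, so 10 is a residue.
(11/2999) = +1, so 11 is a residue.
(12/2999) = +1, so 12 is a residue.
(13/2999) = +1, so 13 is a residue.
(14/2999) = +1, so 14 is a residue.
(15/2999) = +1, so 15 is a residue.
(16/2999) = +1, so 16 is a residue.
(17/2999) = −1, so 17 is the smallest positive non-residue mod 2999.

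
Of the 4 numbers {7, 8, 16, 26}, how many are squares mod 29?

2

(7/29) = +1 → QR.
(8/29) = -1 → non-residue.
(16/29) = +1 → QR.
(26/29) = -1 → non-residue.
Total quadratic residues among the 4: 2.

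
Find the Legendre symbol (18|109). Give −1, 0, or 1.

-1

Pull out 2: since 109 ≡ 5 (mod 8), (2/109) = -1.
Reciprocity: 9 ≡ 1 and 109 ≡ 1 (mod 4), so (9/109) = +(109/9).
Reduce top mod 9: now compute (1/9).
Reached (1/9) = 1. Collecting the sign flips along the way, the symbol is -1.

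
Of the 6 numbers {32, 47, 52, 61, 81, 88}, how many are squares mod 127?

6

(32/127) = +1 → QR.
(47/127) = +1 → QR.
(52/127) = +1 → QR.
(61/127) = +1 → QR.
(81/127) = +1 → QR.
(88/127) = +1 → QR.
Total quadratic residues among the 6: 6.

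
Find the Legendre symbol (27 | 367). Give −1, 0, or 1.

-1

Euler's criterion: (27/367) ≡ 27^183 (mod 367).
27^2 ≡ 362 (mod 367)
27^4 ≡ 25 (mod 367)
27^8 ≡ 258 (mod 367)
27^16 ≡ 137 (mod 367)
27^32 ≡ 52 (mod 367)
27^64 ≡ 135 (mod 367)
27^128 ≡ 242 (mod 367)
27^183 = 27^(128+32+16+4+2+1) ≡ 366 (mod 367).
Result is 366 ≡ −1, so (27/367) = −1.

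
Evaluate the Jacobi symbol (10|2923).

Pull out 2: since 2923 ≡ 3 (mod 8), (2/2923) = -1.
Reciprocity: 5 ≡ 1 and 2923 ≡ 3 (mod 4), so (5/2923) = +(2923/5).
Reduce top mod 5: now compute (3/5).
Reciprocity: 3 ≡ 3 and 5 ≡ 1 (mod 4), so (3/5) = +(5/3).
Reduce top mod 3: now compute (2/3).
Pull out 2: since 3 ≡ 3 (mod 8), (2/3) = -1.
Reached (1/3) = 1. Collecting the sign flips along the way, the symbol is +1.

1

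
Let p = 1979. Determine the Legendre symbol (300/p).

1

Pull out 2^2: since 1979 ≡ 3 (mod 8), (2/1979) = -1, so (2/1979)^2 = +1.
Reciprocity: 75 ≡ 3 and 1979 ≡ 3 (mod 4), so (75/1979) = −(1979/75).
Reduce top mod 75: now compute (29/75).
Reciprocity: 29 ≡ 1 and 75 ≡ 3 (mod 4), so (29/75) = +(75/29).
Reduce top mod 29: now compute (17/29).
Reciprocity: 17 ≡ 1 and 29 ≡ 1 (mod 4), so (17/29) = +(29/17).
Reduce top mod 17: now compute (12/17).
Pull out 2^2: since 17 ≡ 1 (mod 8), (2/17) = +1, so (2/17)^2 = +1.
Reciprocity: 3 ≡ 3 and 17 ≡ 1 (mod 4), so (3/17) = +(17/3).
Reduce top mod 3: now compute (2/3).
Pull out 2: since 3 ≡ 3 (mod 8), (2/3) = -1.
Reached (1/3) = 1. Collecting the sign flips along the way, the symbol is +1.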